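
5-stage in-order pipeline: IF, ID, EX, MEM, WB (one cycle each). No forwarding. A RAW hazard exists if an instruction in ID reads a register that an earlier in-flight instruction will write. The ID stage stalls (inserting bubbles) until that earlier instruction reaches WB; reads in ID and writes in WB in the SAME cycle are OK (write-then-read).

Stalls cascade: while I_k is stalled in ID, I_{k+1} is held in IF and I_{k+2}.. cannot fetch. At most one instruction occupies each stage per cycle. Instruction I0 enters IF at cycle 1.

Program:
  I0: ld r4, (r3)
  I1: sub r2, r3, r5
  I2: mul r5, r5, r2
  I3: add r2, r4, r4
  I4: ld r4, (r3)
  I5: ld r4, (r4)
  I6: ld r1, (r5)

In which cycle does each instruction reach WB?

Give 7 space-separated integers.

Answer: 5 6 9 10 11 14 15

Derivation:
I0 ld r4 <- r3: IF@1 ID@2 stall=0 (-) EX@3 MEM@4 WB@5
I1 sub r2 <- r3,r5: IF@2 ID@3 stall=0 (-) EX@4 MEM@5 WB@6
I2 mul r5 <- r5,r2: IF@3 ID@4 stall=2 (RAW on I1.r2 (WB@6)) EX@7 MEM@8 WB@9
I3 add r2 <- r4,r4: IF@4 ID@7 stall=0 (-) EX@8 MEM@9 WB@10
I4 ld r4 <- r3: IF@7 ID@8 stall=0 (-) EX@9 MEM@10 WB@11
I5 ld r4 <- r4: IF@8 ID@9 stall=2 (RAW on I4.r4 (WB@11)) EX@12 MEM@13 WB@14
I6 ld r1 <- r5: IF@9 ID@12 stall=0 (-) EX@13 MEM@14 WB@15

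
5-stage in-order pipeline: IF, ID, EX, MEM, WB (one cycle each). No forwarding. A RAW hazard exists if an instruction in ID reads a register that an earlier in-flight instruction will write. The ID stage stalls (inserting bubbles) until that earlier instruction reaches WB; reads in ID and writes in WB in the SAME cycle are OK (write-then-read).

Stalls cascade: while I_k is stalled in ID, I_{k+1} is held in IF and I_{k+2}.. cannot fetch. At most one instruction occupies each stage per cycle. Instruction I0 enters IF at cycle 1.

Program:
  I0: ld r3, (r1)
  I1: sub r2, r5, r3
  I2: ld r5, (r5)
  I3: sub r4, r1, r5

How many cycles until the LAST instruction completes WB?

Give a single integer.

I0 ld r3 <- r1: IF@1 ID@2 stall=0 (-) EX@3 MEM@4 WB@5
I1 sub r2 <- r5,r3: IF@2 ID@3 stall=2 (RAW on I0.r3 (WB@5)) EX@6 MEM@7 WB@8
I2 ld r5 <- r5: IF@3 ID@6 stall=0 (-) EX@7 MEM@8 WB@9
I3 sub r4 <- r1,r5: IF@6 ID@7 stall=2 (RAW on I2.r5 (WB@9)) EX@10 MEM@11 WB@12

Answer: 12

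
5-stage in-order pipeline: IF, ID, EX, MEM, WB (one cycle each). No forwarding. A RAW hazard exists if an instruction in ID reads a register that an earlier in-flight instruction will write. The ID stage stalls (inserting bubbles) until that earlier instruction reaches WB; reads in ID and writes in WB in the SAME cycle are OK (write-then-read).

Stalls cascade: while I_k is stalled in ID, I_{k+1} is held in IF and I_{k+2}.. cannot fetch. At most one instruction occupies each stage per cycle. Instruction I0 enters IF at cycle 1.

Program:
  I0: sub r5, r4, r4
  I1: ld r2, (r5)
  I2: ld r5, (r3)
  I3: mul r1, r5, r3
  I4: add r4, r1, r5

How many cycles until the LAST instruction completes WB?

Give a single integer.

I0 sub r5 <- r4,r4: IF@1 ID@2 stall=0 (-) EX@3 MEM@4 WB@5
I1 ld r2 <- r5: IF@2 ID@3 stall=2 (RAW on I0.r5 (WB@5)) EX@6 MEM@7 WB@8
I2 ld r5 <- r3: IF@3 ID@6 stall=0 (-) EX@7 MEM@8 WB@9
I3 mul r1 <- r5,r3: IF@6 ID@7 stall=2 (RAW on I2.r5 (WB@9)) EX@10 MEM@11 WB@12
I4 add r4 <- r1,r5: IF@7 ID@10 stall=2 (RAW on I3.r1 (WB@12)) EX@13 MEM@14 WB@15

Answer: 15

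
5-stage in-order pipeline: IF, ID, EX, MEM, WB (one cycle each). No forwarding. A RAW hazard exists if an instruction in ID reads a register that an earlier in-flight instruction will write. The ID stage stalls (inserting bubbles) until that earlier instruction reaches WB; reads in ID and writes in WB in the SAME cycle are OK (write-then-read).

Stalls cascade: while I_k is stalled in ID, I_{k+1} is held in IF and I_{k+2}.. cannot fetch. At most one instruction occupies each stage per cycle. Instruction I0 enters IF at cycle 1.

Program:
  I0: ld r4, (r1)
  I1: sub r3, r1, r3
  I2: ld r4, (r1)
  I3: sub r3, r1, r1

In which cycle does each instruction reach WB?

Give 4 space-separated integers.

Answer: 5 6 7 8

Derivation:
I0 ld r4 <- r1: IF@1 ID@2 stall=0 (-) EX@3 MEM@4 WB@5
I1 sub r3 <- r1,r3: IF@2 ID@3 stall=0 (-) EX@4 MEM@5 WB@6
I2 ld r4 <- r1: IF@3 ID@4 stall=0 (-) EX@5 MEM@6 WB@7
I3 sub r3 <- r1,r1: IF@4 ID@5 stall=0 (-) EX@6 MEM@7 WB@8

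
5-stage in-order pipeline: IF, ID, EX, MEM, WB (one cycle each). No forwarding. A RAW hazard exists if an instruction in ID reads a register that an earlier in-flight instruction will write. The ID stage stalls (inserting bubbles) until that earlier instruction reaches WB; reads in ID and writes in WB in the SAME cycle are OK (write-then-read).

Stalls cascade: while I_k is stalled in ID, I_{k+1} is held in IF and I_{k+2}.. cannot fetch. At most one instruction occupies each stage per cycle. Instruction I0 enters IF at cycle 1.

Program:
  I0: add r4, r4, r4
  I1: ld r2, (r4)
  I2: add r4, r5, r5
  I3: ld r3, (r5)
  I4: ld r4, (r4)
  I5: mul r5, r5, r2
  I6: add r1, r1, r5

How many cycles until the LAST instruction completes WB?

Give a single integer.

Answer: 16

Derivation:
I0 add r4 <- r4,r4: IF@1 ID@2 stall=0 (-) EX@3 MEM@4 WB@5
I1 ld r2 <- r4: IF@2 ID@3 stall=2 (RAW on I0.r4 (WB@5)) EX@6 MEM@7 WB@8
I2 add r4 <- r5,r5: IF@3 ID@6 stall=0 (-) EX@7 MEM@8 WB@9
I3 ld r3 <- r5: IF@6 ID@7 stall=0 (-) EX@8 MEM@9 WB@10
I4 ld r4 <- r4: IF@7 ID@8 stall=1 (RAW on I2.r4 (WB@9)) EX@10 MEM@11 WB@12
I5 mul r5 <- r5,r2: IF@8 ID@10 stall=0 (-) EX@11 MEM@12 WB@13
I6 add r1 <- r1,r5: IF@10 ID@11 stall=2 (RAW on I5.r5 (WB@13)) EX@14 MEM@15 WB@16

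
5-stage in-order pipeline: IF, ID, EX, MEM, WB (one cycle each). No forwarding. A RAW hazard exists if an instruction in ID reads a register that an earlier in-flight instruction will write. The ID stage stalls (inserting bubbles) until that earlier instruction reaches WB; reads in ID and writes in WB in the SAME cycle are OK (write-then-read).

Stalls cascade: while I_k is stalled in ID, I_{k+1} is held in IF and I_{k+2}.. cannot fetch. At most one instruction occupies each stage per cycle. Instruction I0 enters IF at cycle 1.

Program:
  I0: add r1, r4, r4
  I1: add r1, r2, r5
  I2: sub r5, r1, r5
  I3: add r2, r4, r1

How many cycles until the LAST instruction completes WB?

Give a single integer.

I0 add r1 <- r4,r4: IF@1 ID@2 stall=0 (-) EX@3 MEM@4 WB@5
I1 add r1 <- r2,r5: IF@2 ID@3 stall=0 (-) EX@4 MEM@5 WB@6
I2 sub r5 <- r1,r5: IF@3 ID@4 stall=2 (RAW on I1.r1 (WB@6)) EX@7 MEM@8 WB@9
I3 add r2 <- r4,r1: IF@4 ID@7 stall=0 (-) EX@8 MEM@9 WB@10

Answer: 10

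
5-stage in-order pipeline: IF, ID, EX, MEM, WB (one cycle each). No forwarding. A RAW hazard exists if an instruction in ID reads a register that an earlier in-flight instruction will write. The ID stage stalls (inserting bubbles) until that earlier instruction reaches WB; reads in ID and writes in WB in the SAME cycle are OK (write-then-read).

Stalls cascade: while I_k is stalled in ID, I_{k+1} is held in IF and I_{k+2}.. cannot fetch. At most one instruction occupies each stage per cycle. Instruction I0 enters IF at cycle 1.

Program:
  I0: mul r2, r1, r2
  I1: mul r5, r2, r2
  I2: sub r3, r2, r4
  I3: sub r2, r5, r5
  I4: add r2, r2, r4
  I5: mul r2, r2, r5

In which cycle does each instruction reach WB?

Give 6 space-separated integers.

Answer: 5 8 9 11 14 17

Derivation:
I0 mul r2 <- r1,r2: IF@1 ID@2 stall=0 (-) EX@3 MEM@4 WB@5
I1 mul r5 <- r2,r2: IF@2 ID@3 stall=2 (RAW on I0.r2 (WB@5)) EX@6 MEM@7 WB@8
I2 sub r3 <- r2,r4: IF@3 ID@6 stall=0 (-) EX@7 MEM@8 WB@9
I3 sub r2 <- r5,r5: IF@6 ID@7 stall=1 (RAW on I1.r5 (WB@8)) EX@9 MEM@10 WB@11
I4 add r2 <- r2,r4: IF@7 ID@9 stall=2 (RAW on I3.r2 (WB@11)) EX@12 MEM@13 WB@14
I5 mul r2 <- r2,r5: IF@9 ID@12 stall=2 (RAW on I4.r2 (WB@14)) EX@15 MEM@16 WB@17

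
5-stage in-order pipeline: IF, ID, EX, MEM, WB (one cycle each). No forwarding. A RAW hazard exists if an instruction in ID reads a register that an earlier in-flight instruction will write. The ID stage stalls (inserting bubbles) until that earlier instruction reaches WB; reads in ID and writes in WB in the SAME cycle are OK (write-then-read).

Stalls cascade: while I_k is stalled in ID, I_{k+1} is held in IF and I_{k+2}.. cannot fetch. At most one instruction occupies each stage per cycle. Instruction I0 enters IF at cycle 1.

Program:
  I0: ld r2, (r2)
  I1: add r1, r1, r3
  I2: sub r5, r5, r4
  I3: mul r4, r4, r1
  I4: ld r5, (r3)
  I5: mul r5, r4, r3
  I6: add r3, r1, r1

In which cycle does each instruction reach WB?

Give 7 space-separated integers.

I0 ld r2 <- r2: IF@1 ID@2 stall=0 (-) EX@3 MEM@4 WB@5
I1 add r1 <- r1,r3: IF@2 ID@3 stall=0 (-) EX@4 MEM@5 WB@6
I2 sub r5 <- r5,r4: IF@3 ID@4 stall=0 (-) EX@5 MEM@6 WB@7
I3 mul r4 <- r4,r1: IF@4 ID@5 stall=1 (RAW on I1.r1 (WB@6)) EX@7 MEM@8 WB@9
I4 ld r5 <- r3: IF@5 ID@7 stall=0 (-) EX@8 MEM@9 WB@10
I5 mul r5 <- r4,r3: IF@7 ID@8 stall=1 (RAW on I3.r4 (WB@9)) EX@10 MEM@11 WB@12
I6 add r3 <- r1,r1: IF@8 ID@10 stall=0 (-) EX@11 MEM@12 WB@13

Answer: 5 6 7 9 10 12 13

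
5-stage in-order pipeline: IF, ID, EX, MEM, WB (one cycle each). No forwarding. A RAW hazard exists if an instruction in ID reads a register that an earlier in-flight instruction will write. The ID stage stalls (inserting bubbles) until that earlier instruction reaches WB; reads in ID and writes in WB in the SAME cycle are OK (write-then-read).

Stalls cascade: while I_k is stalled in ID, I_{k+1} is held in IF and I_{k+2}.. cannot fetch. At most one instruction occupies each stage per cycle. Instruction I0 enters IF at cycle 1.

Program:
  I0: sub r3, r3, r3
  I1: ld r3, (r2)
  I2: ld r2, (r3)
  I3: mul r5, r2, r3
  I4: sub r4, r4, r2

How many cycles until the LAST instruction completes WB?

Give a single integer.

I0 sub r3 <- r3,r3: IF@1 ID@2 stall=0 (-) EX@3 MEM@4 WB@5
I1 ld r3 <- r2: IF@2 ID@3 stall=0 (-) EX@4 MEM@5 WB@6
I2 ld r2 <- r3: IF@3 ID@4 stall=2 (RAW on I1.r3 (WB@6)) EX@7 MEM@8 WB@9
I3 mul r5 <- r2,r3: IF@4 ID@7 stall=2 (RAW on I2.r2 (WB@9)) EX@10 MEM@11 WB@12
I4 sub r4 <- r4,r2: IF@7 ID@10 stall=0 (-) EX@11 MEM@12 WB@13

Answer: 13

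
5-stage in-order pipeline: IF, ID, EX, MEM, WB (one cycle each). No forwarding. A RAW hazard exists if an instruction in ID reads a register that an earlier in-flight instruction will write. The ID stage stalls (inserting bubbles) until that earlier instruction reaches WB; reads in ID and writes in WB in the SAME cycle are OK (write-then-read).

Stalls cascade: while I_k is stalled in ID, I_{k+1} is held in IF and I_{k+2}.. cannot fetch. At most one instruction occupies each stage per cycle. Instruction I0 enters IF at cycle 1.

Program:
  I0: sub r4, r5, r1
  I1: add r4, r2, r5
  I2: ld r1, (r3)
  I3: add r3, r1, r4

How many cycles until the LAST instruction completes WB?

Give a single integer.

I0 sub r4 <- r5,r1: IF@1 ID@2 stall=0 (-) EX@3 MEM@4 WB@5
I1 add r4 <- r2,r5: IF@2 ID@3 stall=0 (-) EX@4 MEM@5 WB@6
I2 ld r1 <- r3: IF@3 ID@4 stall=0 (-) EX@5 MEM@6 WB@7
I3 add r3 <- r1,r4: IF@4 ID@5 stall=2 (RAW on I2.r1 (WB@7)) EX@8 MEM@9 WB@10

Answer: 10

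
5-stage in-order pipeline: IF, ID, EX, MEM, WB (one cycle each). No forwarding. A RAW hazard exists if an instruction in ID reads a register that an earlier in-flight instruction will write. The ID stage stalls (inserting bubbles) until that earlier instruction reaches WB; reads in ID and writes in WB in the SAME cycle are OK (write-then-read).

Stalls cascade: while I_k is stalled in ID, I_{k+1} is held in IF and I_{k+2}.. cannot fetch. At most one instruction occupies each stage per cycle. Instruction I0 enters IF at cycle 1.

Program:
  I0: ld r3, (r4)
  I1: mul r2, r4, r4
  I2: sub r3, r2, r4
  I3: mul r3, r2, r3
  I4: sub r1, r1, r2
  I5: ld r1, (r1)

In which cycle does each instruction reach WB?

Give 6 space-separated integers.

Answer: 5 6 9 12 13 16

Derivation:
I0 ld r3 <- r4: IF@1 ID@2 stall=0 (-) EX@3 MEM@4 WB@5
I1 mul r2 <- r4,r4: IF@2 ID@3 stall=0 (-) EX@4 MEM@5 WB@6
I2 sub r3 <- r2,r4: IF@3 ID@4 stall=2 (RAW on I1.r2 (WB@6)) EX@7 MEM@8 WB@9
I3 mul r3 <- r2,r3: IF@4 ID@7 stall=2 (RAW on I2.r3 (WB@9)) EX@10 MEM@11 WB@12
I4 sub r1 <- r1,r2: IF@7 ID@10 stall=0 (-) EX@11 MEM@12 WB@13
I5 ld r1 <- r1: IF@10 ID@11 stall=2 (RAW on I4.r1 (WB@13)) EX@14 MEM@15 WB@16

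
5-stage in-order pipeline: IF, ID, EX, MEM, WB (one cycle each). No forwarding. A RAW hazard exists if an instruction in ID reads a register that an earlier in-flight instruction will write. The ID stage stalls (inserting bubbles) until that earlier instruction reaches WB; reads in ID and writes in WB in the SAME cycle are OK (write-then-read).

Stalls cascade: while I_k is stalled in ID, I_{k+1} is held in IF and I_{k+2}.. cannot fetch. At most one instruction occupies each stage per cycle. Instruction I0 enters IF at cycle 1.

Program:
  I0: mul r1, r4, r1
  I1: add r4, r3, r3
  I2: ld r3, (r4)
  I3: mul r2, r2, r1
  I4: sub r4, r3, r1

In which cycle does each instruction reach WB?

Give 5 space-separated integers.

I0 mul r1 <- r4,r1: IF@1 ID@2 stall=0 (-) EX@3 MEM@4 WB@5
I1 add r4 <- r3,r3: IF@2 ID@3 stall=0 (-) EX@4 MEM@5 WB@6
I2 ld r3 <- r4: IF@3 ID@4 stall=2 (RAW on I1.r4 (WB@6)) EX@7 MEM@8 WB@9
I3 mul r2 <- r2,r1: IF@4 ID@7 stall=0 (-) EX@8 MEM@9 WB@10
I4 sub r4 <- r3,r1: IF@7 ID@8 stall=1 (RAW on I2.r3 (WB@9)) EX@10 MEM@11 WB@12

Answer: 5 6 9 10 12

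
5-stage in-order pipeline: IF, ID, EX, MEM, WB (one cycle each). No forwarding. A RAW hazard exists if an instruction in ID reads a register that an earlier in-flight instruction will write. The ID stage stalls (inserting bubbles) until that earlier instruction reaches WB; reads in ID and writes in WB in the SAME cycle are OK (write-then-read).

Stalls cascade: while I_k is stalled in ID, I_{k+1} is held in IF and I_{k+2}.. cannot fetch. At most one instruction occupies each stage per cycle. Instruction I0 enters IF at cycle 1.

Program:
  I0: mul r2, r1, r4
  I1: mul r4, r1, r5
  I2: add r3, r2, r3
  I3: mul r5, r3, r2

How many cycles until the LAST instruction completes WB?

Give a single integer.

I0 mul r2 <- r1,r4: IF@1 ID@2 stall=0 (-) EX@3 MEM@4 WB@5
I1 mul r4 <- r1,r5: IF@2 ID@3 stall=0 (-) EX@4 MEM@5 WB@6
I2 add r3 <- r2,r3: IF@3 ID@4 stall=1 (RAW on I0.r2 (WB@5)) EX@6 MEM@7 WB@8
I3 mul r5 <- r3,r2: IF@4 ID@6 stall=2 (RAW on I2.r3 (WB@8)) EX@9 MEM@10 WB@11

Answer: 11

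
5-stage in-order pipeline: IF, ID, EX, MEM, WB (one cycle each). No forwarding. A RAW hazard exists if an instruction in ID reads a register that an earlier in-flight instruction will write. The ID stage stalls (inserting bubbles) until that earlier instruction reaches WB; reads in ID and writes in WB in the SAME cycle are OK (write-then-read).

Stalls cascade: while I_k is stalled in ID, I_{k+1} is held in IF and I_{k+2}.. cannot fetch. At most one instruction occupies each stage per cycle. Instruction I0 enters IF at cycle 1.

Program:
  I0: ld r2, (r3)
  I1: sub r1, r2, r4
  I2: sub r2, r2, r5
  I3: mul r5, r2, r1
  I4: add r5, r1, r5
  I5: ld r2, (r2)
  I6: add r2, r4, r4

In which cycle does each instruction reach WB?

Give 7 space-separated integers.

I0 ld r2 <- r3: IF@1 ID@2 stall=0 (-) EX@3 MEM@4 WB@5
I1 sub r1 <- r2,r4: IF@2 ID@3 stall=2 (RAW on I0.r2 (WB@5)) EX@6 MEM@7 WB@8
I2 sub r2 <- r2,r5: IF@3 ID@6 stall=0 (-) EX@7 MEM@8 WB@9
I3 mul r5 <- r2,r1: IF@6 ID@7 stall=2 (RAW on I2.r2 (WB@9)) EX@10 MEM@11 WB@12
I4 add r5 <- r1,r5: IF@7 ID@10 stall=2 (RAW on I3.r5 (WB@12)) EX@13 MEM@14 WB@15
I5 ld r2 <- r2: IF@10 ID@13 stall=0 (-) EX@14 MEM@15 WB@16
I6 add r2 <- r4,r4: IF@13 ID@14 stall=0 (-) EX@15 MEM@16 WB@17

Answer: 5 8 9 12 15 16 17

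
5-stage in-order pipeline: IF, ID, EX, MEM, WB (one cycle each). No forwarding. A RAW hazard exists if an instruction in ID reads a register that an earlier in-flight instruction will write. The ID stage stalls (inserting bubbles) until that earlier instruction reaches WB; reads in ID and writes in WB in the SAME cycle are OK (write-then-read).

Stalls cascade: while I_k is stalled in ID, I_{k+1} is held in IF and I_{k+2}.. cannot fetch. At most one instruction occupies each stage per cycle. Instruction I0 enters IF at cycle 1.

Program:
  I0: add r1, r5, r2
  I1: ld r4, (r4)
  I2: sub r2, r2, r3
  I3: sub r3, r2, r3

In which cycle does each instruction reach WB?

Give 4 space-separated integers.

I0 add r1 <- r5,r2: IF@1 ID@2 stall=0 (-) EX@3 MEM@4 WB@5
I1 ld r4 <- r4: IF@2 ID@3 stall=0 (-) EX@4 MEM@5 WB@6
I2 sub r2 <- r2,r3: IF@3 ID@4 stall=0 (-) EX@5 MEM@6 WB@7
I3 sub r3 <- r2,r3: IF@4 ID@5 stall=2 (RAW on I2.r2 (WB@7)) EX@8 MEM@9 WB@10

Answer: 5 6 7 10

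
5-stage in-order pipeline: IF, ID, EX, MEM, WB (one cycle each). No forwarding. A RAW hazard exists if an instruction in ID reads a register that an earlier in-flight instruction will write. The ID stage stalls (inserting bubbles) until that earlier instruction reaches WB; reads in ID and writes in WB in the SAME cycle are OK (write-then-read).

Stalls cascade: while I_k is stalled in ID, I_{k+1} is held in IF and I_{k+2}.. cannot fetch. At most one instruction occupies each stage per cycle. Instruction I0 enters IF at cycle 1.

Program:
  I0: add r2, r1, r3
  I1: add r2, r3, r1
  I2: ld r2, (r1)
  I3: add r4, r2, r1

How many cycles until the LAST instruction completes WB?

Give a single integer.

I0 add r2 <- r1,r3: IF@1 ID@2 stall=0 (-) EX@3 MEM@4 WB@5
I1 add r2 <- r3,r1: IF@2 ID@3 stall=0 (-) EX@4 MEM@5 WB@6
I2 ld r2 <- r1: IF@3 ID@4 stall=0 (-) EX@5 MEM@6 WB@7
I3 add r4 <- r2,r1: IF@4 ID@5 stall=2 (RAW on I2.r2 (WB@7)) EX@8 MEM@9 WB@10

Answer: 10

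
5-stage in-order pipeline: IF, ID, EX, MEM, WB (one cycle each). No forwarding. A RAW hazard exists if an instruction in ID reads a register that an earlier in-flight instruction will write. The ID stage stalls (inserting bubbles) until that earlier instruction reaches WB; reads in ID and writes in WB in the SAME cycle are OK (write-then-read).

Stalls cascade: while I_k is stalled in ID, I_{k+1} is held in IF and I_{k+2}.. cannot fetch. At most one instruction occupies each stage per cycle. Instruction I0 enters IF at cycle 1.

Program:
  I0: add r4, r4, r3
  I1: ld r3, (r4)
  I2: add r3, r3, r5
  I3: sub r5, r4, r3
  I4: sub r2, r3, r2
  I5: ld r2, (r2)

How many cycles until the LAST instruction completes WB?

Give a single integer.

I0 add r4 <- r4,r3: IF@1 ID@2 stall=0 (-) EX@3 MEM@4 WB@5
I1 ld r3 <- r4: IF@2 ID@3 stall=2 (RAW on I0.r4 (WB@5)) EX@6 MEM@7 WB@8
I2 add r3 <- r3,r5: IF@3 ID@6 stall=2 (RAW on I1.r3 (WB@8)) EX@9 MEM@10 WB@11
I3 sub r5 <- r4,r3: IF@6 ID@9 stall=2 (RAW on I2.r3 (WB@11)) EX@12 MEM@13 WB@14
I4 sub r2 <- r3,r2: IF@9 ID@12 stall=0 (-) EX@13 MEM@14 WB@15
I5 ld r2 <- r2: IF@12 ID@13 stall=2 (RAW on I4.r2 (WB@15)) EX@16 MEM@17 WB@18

Answer: 18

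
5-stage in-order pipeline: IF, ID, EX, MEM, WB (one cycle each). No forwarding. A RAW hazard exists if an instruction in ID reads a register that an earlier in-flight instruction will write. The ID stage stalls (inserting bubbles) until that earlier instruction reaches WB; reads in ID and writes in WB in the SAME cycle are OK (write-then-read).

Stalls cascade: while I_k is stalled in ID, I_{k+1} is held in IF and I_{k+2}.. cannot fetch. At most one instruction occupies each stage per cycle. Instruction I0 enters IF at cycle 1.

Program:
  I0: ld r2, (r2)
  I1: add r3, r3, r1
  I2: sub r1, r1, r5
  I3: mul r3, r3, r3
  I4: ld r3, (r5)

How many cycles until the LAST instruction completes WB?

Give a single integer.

I0 ld r2 <- r2: IF@1 ID@2 stall=0 (-) EX@3 MEM@4 WB@5
I1 add r3 <- r3,r1: IF@2 ID@3 stall=0 (-) EX@4 MEM@5 WB@6
I2 sub r1 <- r1,r5: IF@3 ID@4 stall=0 (-) EX@5 MEM@6 WB@7
I3 mul r3 <- r3,r3: IF@4 ID@5 stall=1 (RAW on I1.r3 (WB@6)) EX@7 MEM@8 WB@9
I4 ld r3 <- r5: IF@5 ID@7 stall=0 (-) EX@8 MEM@9 WB@10

Answer: 10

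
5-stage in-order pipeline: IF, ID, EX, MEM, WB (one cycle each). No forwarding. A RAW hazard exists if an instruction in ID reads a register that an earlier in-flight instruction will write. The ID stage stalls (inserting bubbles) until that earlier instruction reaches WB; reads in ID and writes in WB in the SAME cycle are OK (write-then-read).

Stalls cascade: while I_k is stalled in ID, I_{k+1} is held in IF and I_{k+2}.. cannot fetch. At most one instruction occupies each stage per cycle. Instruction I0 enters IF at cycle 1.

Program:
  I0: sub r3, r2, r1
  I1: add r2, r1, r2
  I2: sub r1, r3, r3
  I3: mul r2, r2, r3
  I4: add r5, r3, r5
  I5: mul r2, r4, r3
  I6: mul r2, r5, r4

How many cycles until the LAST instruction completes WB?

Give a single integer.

I0 sub r3 <- r2,r1: IF@1 ID@2 stall=0 (-) EX@3 MEM@4 WB@5
I1 add r2 <- r1,r2: IF@2 ID@3 stall=0 (-) EX@4 MEM@5 WB@6
I2 sub r1 <- r3,r3: IF@3 ID@4 stall=1 (RAW on I0.r3 (WB@5)) EX@6 MEM@7 WB@8
I3 mul r2 <- r2,r3: IF@4 ID@6 stall=0 (-) EX@7 MEM@8 WB@9
I4 add r5 <- r3,r5: IF@6 ID@7 stall=0 (-) EX@8 MEM@9 WB@10
I5 mul r2 <- r4,r3: IF@7 ID@8 stall=0 (-) EX@9 MEM@10 WB@11
I6 mul r2 <- r5,r4: IF@8 ID@9 stall=1 (RAW on I4.r5 (WB@10)) EX@11 MEM@12 WB@13

Answer: 13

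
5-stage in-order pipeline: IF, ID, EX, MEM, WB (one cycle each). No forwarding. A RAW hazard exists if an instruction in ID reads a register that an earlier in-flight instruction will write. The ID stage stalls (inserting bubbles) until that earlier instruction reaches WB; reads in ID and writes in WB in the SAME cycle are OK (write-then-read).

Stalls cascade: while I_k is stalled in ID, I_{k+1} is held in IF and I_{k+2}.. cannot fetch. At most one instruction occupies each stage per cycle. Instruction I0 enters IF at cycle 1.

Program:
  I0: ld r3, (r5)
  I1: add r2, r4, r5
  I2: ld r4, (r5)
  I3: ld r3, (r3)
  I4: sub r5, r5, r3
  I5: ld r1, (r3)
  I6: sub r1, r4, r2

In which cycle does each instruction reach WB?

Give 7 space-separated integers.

Answer: 5 6 7 8 11 12 13

Derivation:
I0 ld r3 <- r5: IF@1 ID@2 stall=0 (-) EX@3 MEM@4 WB@5
I1 add r2 <- r4,r5: IF@2 ID@3 stall=0 (-) EX@4 MEM@5 WB@6
I2 ld r4 <- r5: IF@3 ID@4 stall=0 (-) EX@5 MEM@6 WB@7
I3 ld r3 <- r3: IF@4 ID@5 stall=0 (-) EX@6 MEM@7 WB@8
I4 sub r5 <- r5,r3: IF@5 ID@6 stall=2 (RAW on I3.r3 (WB@8)) EX@9 MEM@10 WB@11
I5 ld r1 <- r3: IF@6 ID@9 stall=0 (-) EX@10 MEM@11 WB@12
I6 sub r1 <- r4,r2: IF@9 ID@10 stall=0 (-) EX@11 MEM@12 WB@13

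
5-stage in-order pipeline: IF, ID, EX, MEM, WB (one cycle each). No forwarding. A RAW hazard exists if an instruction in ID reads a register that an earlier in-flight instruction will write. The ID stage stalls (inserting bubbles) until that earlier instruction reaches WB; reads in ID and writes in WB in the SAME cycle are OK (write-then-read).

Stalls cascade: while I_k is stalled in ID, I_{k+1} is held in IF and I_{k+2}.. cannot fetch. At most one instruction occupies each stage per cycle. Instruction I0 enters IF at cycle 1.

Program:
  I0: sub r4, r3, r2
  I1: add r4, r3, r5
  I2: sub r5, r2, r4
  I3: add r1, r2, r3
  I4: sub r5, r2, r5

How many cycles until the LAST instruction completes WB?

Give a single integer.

Answer: 12

Derivation:
I0 sub r4 <- r3,r2: IF@1 ID@2 stall=0 (-) EX@3 MEM@4 WB@5
I1 add r4 <- r3,r5: IF@2 ID@3 stall=0 (-) EX@4 MEM@5 WB@6
I2 sub r5 <- r2,r4: IF@3 ID@4 stall=2 (RAW on I1.r4 (WB@6)) EX@7 MEM@8 WB@9
I3 add r1 <- r2,r3: IF@4 ID@7 stall=0 (-) EX@8 MEM@9 WB@10
I4 sub r5 <- r2,r5: IF@7 ID@8 stall=1 (RAW on I2.r5 (WB@9)) EX@10 MEM@11 WB@12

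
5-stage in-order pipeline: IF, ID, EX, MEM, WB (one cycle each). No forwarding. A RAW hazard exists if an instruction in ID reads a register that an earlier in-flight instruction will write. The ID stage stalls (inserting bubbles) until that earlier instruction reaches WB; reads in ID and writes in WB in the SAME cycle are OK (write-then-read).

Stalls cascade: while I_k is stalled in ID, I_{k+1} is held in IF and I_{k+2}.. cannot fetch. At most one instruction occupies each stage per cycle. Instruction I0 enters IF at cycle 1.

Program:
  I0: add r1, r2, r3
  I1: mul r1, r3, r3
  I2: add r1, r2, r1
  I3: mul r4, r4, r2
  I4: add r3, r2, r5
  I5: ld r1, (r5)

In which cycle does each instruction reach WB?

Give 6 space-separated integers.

Answer: 5 6 9 10 11 12

Derivation:
I0 add r1 <- r2,r3: IF@1 ID@2 stall=0 (-) EX@3 MEM@4 WB@5
I1 mul r1 <- r3,r3: IF@2 ID@3 stall=0 (-) EX@4 MEM@5 WB@6
I2 add r1 <- r2,r1: IF@3 ID@4 stall=2 (RAW on I1.r1 (WB@6)) EX@7 MEM@8 WB@9
I3 mul r4 <- r4,r2: IF@4 ID@7 stall=0 (-) EX@8 MEM@9 WB@10
I4 add r3 <- r2,r5: IF@7 ID@8 stall=0 (-) EX@9 MEM@10 WB@11
I5 ld r1 <- r5: IF@8 ID@9 stall=0 (-) EX@10 MEM@11 WB@12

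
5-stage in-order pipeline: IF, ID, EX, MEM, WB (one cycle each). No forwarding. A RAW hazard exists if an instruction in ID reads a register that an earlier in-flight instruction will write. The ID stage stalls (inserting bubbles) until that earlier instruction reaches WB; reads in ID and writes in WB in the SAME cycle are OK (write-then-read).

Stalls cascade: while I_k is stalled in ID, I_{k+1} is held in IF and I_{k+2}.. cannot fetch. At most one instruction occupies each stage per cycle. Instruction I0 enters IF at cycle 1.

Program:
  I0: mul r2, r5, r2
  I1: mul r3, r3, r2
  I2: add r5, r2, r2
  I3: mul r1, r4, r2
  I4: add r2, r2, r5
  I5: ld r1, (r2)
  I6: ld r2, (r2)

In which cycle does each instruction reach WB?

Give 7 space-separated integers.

Answer: 5 8 9 10 12 15 16

Derivation:
I0 mul r2 <- r5,r2: IF@1 ID@2 stall=0 (-) EX@3 MEM@4 WB@5
I1 mul r3 <- r3,r2: IF@2 ID@3 stall=2 (RAW on I0.r2 (WB@5)) EX@6 MEM@7 WB@8
I2 add r5 <- r2,r2: IF@3 ID@6 stall=0 (-) EX@7 MEM@8 WB@9
I3 mul r1 <- r4,r2: IF@6 ID@7 stall=0 (-) EX@8 MEM@9 WB@10
I4 add r2 <- r2,r5: IF@7 ID@8 stall=1 (RAW on I2.r5 (WB@9)) EX@10 MEM@11 WB@12
I5 ld r1 <- r2: IF@8 ID@10 stall=2 (RAW on I4.r2 (WB@12)) EX@13 MEM@14 WB@15
I6 ld r2 <- r2: IF@10 ID@13 stall=0 (-) EX@14 MEM@15 WB@16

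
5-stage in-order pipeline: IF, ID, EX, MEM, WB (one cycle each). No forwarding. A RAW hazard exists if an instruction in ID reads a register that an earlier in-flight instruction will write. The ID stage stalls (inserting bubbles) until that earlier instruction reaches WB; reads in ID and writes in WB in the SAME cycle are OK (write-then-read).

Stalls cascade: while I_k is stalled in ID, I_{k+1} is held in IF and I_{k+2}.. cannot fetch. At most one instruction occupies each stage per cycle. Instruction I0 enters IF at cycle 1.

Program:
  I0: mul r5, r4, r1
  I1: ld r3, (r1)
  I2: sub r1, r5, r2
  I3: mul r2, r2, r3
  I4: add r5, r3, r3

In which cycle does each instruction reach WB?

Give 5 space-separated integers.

I0 mul r5 <- r4,r1: IF@1 ID@2 stall=0 (-) EX@3 MEM@4 WB@5
I1 ld r3 <- r1: IF@2 ID@3 stall=0 (-) EX@4 MEM@5 WB@6
I2 sub r1 <- r5,r2: IF@3 ID@4 stall=1 (RAW on I0.r5 (WB@5)) EX@6 MEM@7 WB@8
I3 mul r2 <- r2,r3: IF@4 ID@6 stall=0 (-) EX@7 MEM@8 WB@9
I4 add r5 <- r3,r3: IF@6 ID@7 stall=0 (-) EX@8 MEM@9 WB@10

Answer: 5 6 8 9 10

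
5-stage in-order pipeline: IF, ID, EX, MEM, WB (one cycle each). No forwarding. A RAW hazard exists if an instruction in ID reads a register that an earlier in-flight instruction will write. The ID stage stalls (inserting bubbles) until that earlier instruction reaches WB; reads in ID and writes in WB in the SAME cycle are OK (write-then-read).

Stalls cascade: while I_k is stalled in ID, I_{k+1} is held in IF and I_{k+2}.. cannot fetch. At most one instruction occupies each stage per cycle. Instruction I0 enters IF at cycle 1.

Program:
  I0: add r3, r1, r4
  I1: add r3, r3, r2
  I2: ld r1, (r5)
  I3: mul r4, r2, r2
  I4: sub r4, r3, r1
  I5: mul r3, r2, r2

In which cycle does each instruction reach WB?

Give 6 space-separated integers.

I0 add r3 <- r1,r4: IF@1 ID@2 stall=0 (-) EX@3 MEM@4 WB@5
I1 add r3 <- r3,r2: IF@2 ID@3 stall=2 (RAW on I0.r3 (WB@5)) EX@6 MEM@7 WB@8
I2 ld r1 <- r5: IF@3 ID@6 stall=0 (-) EX@7 MEM@8 WB@9
I3 mul r4 <- r2,r2: IF@6 ID@7 stall=0 (-) EX@8 MEM@9 WB@10
I4 sub r4 <- r3,r1: IF@7 ID@8 stall=1 (RAW on I2.r1 (WB@9)) EX@10 MEM@11 WB@12
I5 mul r3 <- r2,r2: IF@8 ID@10 stall=0 (-) EX@11 MEM@12 WB@13

Answer: 5 8 9 10 12 13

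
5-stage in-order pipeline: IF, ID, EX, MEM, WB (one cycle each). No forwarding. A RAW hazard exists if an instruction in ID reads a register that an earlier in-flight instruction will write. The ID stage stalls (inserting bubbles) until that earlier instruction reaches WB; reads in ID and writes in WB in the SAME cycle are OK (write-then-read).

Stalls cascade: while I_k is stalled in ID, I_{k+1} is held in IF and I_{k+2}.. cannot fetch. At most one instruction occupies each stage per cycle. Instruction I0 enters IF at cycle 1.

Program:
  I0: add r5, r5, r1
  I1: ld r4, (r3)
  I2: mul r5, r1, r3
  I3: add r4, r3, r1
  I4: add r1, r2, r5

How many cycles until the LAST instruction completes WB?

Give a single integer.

Answer: 10

Derivation:
I0 add r5 <- r5,r1: IF@1 ID@2 stall=0 (-) EX@3 MEM@4 WB@5
I1 ld r4 <- r3: IF@2 ID@3 stall=0 (-) EX@4 MEM@5 WB@6
I2 mul r5 <- r1,r3: IF@3 ID@4 stall=0 (-) EX@5 MEM@6 WB@7
I3 add r4 <- r3,r1: IF@4 ID@5 stall=0 (-) EX@6 MEM@7 WB@8
I4 add r1 <- r2,r5: IF@5 ID@6 stall=1 (RAW on I2.r5 (WB@7)) EX@8 MEM@9 WB@10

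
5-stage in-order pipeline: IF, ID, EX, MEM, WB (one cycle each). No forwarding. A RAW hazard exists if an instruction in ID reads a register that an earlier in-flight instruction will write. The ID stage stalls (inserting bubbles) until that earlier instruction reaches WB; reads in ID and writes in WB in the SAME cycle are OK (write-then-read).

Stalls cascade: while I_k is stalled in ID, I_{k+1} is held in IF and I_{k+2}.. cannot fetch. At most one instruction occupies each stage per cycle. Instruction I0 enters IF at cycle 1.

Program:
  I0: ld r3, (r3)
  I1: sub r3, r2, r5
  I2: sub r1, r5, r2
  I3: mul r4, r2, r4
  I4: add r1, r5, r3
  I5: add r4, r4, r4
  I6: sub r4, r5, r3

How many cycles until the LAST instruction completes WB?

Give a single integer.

Answer: 12

Derivation:
I0 ld r3 <- r3: IF@1 ID@2 stall=0 (-) EX@3 MEM@4 WB@5
I1 sub r3 <- r2,r5: IF@2 ID@3 stall=0 (-) EX@4 MEM@5 WB@6
I2 sub r1 <- r5,r2: IF@3 ID@4 stall=0 (-) EX@5 MEM@6 WB@7
I3 mul r4 <- r2,r4: IF@4 ID@5 stall=0 (-) EX@6 MEM@7 WB@8
I4 add r1 <- r5,r3: IF@5 ID@6 stall=0 (-) EX@7 MEM@8 WB@9
I5 add r4 <- r4,r4: IF@6 ID@7 stall=1 (RAW on I3.r4 (WB@8)) EX@9 MEM@10 WB@11
I6 sub r4 <- r5,r3: IF@7 ID@9 stall=0 (-) EX@10 MEM@11 WB@12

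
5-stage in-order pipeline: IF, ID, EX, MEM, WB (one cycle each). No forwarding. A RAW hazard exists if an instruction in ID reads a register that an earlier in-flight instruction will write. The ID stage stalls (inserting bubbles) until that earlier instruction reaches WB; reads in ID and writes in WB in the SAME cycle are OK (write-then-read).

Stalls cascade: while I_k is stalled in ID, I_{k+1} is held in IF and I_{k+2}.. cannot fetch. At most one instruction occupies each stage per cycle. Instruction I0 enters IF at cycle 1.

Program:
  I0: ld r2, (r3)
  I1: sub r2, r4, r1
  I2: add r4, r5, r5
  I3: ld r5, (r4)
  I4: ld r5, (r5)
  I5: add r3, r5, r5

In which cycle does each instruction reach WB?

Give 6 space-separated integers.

I0 ld r2 <- r3: IF@1 ID@2 stall=0 (-) EX@3 MEM@4 WB@5
I1 sub r2 <- r4,r1: IF@2 ID@3 stall=0 (-) EX@4 MEM@5 WB@6
I2 add r4 <- r5,r5: IF@3 ID@4 stall=0 (-) EX@5 MEM@6 WB@7
I3 ld r5 <- r4: IF@4 ID@5 stall=2 (RAW on I2.r4 (WB@7)) EX@8 MEM@9 WB@10
I4 ld r5 <- r5: IF@5 ID@8 stall=2 (RAW on I3.r5 (WB@10)) EX@11 MEM@12 WB@13
I5 add r3 <- r5,r5: IF@8 ID@11 stall=2 (RAW on I4.r5 (WB@13)) EX@14 MEM@15 WB@16

Answer: 5 6 7 10 13 16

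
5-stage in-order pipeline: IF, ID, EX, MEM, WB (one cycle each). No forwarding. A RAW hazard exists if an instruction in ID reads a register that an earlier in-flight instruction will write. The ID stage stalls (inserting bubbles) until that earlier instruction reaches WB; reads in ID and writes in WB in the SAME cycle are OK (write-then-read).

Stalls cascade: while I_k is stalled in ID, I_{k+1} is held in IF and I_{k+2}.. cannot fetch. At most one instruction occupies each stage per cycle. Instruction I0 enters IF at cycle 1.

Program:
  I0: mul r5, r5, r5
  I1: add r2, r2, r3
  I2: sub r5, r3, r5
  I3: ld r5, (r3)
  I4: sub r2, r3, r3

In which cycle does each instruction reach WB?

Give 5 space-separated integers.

I0 mul r5 <- r5,r5: IF@1 ID@2 stall=0 (-) EX@3 MEM@4 WB@5
I1 add r2 <- r2,r3: IF@2 ID@3 stall=0 (-) EX@4 MEM@5 WB@6
I2 sub r5 <- r3,r5: IF@3 ID@4 stall=1 (RAW on I0.r5 (WB@5)) EX@6 MEM@7 WB@8
I3 ld r5 <- r3: IF@4 ID@6 stall=0 (-) EX@7 MEM@8 WB@9
I4 sub r2 <- r3,r3: IF@6 ID@7 stall=0 (-) EX@8 MEM@9 WB@10

Answer: 5 6 8 9 10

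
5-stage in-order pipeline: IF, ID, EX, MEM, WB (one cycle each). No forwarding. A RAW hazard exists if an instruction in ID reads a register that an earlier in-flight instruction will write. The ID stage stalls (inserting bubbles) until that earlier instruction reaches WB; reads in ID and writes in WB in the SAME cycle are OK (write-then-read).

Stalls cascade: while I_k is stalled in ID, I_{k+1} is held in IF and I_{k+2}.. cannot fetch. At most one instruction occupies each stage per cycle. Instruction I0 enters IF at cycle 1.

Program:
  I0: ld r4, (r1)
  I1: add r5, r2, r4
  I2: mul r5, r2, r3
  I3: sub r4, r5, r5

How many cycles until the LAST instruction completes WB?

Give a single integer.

I0 ld r4 <- r1: IF@1 ID@2 stall=0 (-) EX@3 MEM@4 WB@5
I1 add r5 <- r2,r4: IF@2 ID@3 stall=2 (RAW on I0.r4 (WB@5)) EX@6 MEM@7 WB@8
I2 mul r5 <- r2,r3: IF@3 ID@6 stall=0 (-) EX@7 MEM@8 WB@9
I3 sub r4 <- r5,r5: IF@6 ID@7 stall=2 (RAW on I2.r5 (WB@9)) EX@10 MEM@11 WB@12

Answer: 12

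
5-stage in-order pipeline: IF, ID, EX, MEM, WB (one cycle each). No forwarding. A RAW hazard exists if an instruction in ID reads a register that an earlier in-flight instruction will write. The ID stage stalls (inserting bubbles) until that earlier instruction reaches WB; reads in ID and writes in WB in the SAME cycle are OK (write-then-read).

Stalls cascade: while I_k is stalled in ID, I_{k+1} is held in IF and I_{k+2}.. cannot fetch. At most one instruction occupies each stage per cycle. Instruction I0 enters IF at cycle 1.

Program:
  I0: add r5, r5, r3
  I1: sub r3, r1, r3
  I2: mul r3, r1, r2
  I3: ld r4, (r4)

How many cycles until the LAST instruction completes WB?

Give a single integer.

I0 add r5 <- r5,r3: IF@1 ID@2 stall=0 (-) EX@3 MEM@4 WB@5
I1 sub r3 <- r1,r3: IF@2 ID@3 stall=0 (-) EX@4 MEM@5 WB@6
I2 mul r3 <- r1,r2: IF@3 ID@4 stall=0 (-) EX@5 MEM@6 WB@7
I3 ld r4 <- r4: IF@4 ID@5 stall=0 (-) EX@6 MEM@7 WB@8

Answer: 8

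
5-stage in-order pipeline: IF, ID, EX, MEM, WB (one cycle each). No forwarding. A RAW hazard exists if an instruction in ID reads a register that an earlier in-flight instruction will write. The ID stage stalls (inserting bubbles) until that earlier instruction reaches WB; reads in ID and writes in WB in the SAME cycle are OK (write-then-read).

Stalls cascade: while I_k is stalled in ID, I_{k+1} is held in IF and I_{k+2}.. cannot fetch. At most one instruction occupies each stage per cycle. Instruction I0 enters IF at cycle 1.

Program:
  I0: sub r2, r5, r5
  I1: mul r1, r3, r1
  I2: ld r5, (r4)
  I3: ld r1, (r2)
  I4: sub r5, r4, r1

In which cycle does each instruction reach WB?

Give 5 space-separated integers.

I0 sub r2 <- r5,r5: IF@1 ID@2 stall=0 (-) EX@3 MEM@4 WB@5
I1 mul r1 <- r3,r1: IF@2 ID@3 stall=0 (-) EX@4 MEM@5 WB@6
I2 ld r5 <- r4: IF@3 ID@4 stall=0 (-) EX@5 MEM@6 WB@7
I3 ld r1 <- r2: IF@4 ID@5 stall=0 (-) EX@6 MEM@7 WB@8
I4 sub r5 <- r4,r1: IF@5 ID@6 stall=2 (RAW on I3.r1 (WB@8)) EX@9 MEM@10 WB@11

Answer: 5 6 7 8 11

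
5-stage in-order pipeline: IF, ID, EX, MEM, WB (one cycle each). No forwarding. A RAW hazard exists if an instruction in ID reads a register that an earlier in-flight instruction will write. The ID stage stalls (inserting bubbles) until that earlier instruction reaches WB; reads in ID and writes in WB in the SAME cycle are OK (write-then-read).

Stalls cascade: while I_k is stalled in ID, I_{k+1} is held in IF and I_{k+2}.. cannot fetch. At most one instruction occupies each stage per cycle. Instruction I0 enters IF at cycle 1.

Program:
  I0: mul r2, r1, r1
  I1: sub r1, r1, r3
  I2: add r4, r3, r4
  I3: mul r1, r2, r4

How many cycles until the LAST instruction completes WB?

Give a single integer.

Answer: 10

Derivation:
I0 mul r2 <- r1,r1: IF@1 ID@2 stall=0 (-) EX@3 MEM@4 WB@5
I1 sub r1 <- r1,r3: IF@2 ID@3 stall=0 (-) EX@4 MEM@5 WB@6
I2 add r4 <- r3,r4: IF@3 ID@4 stall=0 (-) EX@5 MEM@6 WB@7
I3 mul r1 <- r2,r4: IF@4 ID@5 stall=2 (RAW on I2.r4 (WB@7)) EX@8 MEM@9 WB@10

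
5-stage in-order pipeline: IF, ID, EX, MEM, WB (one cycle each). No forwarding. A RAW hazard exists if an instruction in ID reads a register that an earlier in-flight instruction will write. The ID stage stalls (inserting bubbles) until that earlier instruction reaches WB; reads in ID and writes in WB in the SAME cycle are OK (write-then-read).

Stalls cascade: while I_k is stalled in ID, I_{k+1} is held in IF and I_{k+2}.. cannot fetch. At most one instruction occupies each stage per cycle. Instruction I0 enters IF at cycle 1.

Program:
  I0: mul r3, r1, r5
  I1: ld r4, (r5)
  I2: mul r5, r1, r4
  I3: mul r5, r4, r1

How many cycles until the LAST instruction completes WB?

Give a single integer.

Answer: 10

Derivation:
I0 mul r3 <- r1,r5: IF@1 ID@2 stall=0 (-) EX@3 MEM@4 WB@5
I1 ld r4 <- r5: IF@2 ID@3 stall=0 (-) EX@4 MEM@5 WB@6
I2 mul r5 <- r1,r4: IF@3 ID@4 stall=2 (RAW on I1.r4 (WB@6)) EX@7 MEM@8 WB@9
I3 mul r5 <- r4,r1: IF@4 ID@7 stall=0 (-) EX@8 MEM@9 WB@10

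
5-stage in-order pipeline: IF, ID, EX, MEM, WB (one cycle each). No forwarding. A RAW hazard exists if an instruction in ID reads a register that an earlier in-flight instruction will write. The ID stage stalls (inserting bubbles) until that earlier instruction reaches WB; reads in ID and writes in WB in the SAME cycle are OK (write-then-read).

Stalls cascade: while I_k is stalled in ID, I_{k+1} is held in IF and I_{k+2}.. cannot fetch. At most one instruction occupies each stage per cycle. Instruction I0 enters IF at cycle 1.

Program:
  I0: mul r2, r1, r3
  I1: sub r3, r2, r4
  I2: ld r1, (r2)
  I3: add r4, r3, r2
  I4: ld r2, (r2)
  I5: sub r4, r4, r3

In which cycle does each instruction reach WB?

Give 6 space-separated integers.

I0 mul r2 <- r1,r3: IF@1 ID@2 stall=0 (-) EX@3 MEM@4 WB@5
I1 sub r3 <- r2,r4: IF@2 ID@3 stall=2 (RAW on I0.r2 (WB@5)) EX@6 MEM@7 WB@8
I2 ld r1 <- r2: IF@3 ID@6 stall=0 (-) EX@7 MEM@8 WB@9
I3 add r4 <- r3,r2: IF@6 ID@7 stall=1 (RAW on I1.r3 (WB@8)) EX@9 MEM@10 WB@11
I4 ld r2 <- r2: IF@7 ID@9 stall=0 (-) EX@10 MEM@11 WB@12
I5 sub r4 <- r4,r3: IF@9 ID@10 stall=1 (RAW on I3.r4 (WB@11)) EX@12 MEM@13 WB@14

Answer: 5 8 9 11 12 14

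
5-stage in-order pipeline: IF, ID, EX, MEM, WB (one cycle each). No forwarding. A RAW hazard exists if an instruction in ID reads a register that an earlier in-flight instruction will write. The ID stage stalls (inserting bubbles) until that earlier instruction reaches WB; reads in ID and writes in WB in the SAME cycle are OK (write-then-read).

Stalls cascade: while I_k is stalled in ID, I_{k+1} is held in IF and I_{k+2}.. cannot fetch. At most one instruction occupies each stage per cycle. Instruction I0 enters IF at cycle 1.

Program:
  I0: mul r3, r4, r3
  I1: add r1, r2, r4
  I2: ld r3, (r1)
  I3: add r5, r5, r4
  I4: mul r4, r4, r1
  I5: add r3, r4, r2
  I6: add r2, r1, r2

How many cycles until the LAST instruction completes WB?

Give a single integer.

Answer: 15

Derivation:
I0 mul r3 <- r4,r3: IF@1 ID@2 stall=0 (-) EX@3 MEM@4 WB@5
I1 add r1 <- r2,r4: IF@2 ID@3 stall=0 (-) EX@4 MEM@5 WB@6
I2 ld r3 <- r1: IF@3 ID@4 stall=2 (RAW on I1.r1 (WB@6)) EX@7 MEM@8 WB@9
I3 add r5 <- r5,r4: IF@4 ID@7 stall=0 (-) EX@8 MEM@9 WB@10
I4 mul r4 <- r4,r1: IF@7 ID@8 stall=0 (-) EX@9 MEM@10 WB@11
I5 add r3 <- r4,r2: IF@8 ID@9 stall=2 (RAW on I4.r4 (WB@11)) EX@12 MEM@13 WB@14
I6 add r2 <- r1,r2: IF@9 ID@12 stall=0 (-) EX@13 MEM@14 WB@15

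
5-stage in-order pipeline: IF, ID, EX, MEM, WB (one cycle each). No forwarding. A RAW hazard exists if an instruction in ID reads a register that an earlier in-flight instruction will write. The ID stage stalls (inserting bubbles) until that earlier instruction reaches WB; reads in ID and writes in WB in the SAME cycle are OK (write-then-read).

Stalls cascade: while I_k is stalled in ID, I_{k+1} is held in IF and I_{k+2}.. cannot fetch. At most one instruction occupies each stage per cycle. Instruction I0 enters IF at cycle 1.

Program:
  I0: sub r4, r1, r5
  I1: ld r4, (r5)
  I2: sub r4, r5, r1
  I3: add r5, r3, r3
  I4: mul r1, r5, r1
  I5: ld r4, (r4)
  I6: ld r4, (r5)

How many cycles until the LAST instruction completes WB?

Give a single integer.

Answer: 13

Derivation:
I0 sub r4 <- r1,r5: IF@1 ID@2 stall=0 (-) EX@3 MEM@4 WB@5
I1 ld r4 <- r5: IF@2 ID@3 stall=0 (-) EX@4 MEM@5 WB@6
I2 sub r4 <- r5,r1: IF@3 ID@4 stall=0 (-) EX@5 MEM@6 WB@7
I3 add r5 <- r3,r3: IF@4 ID@5 stall=0 (-) EX@6 MEM@7 WB@8
I4 mul r1 <- r5,r1: IF@5 ID@6 stall=2 (RAW on I3.r5 (WB@8)) EX@9 MEM@10 WB@11
I5 ld r4 <- r4: IF@6 ID@9 stall=0 (-) EX@10 MEM@11 WB@12
I6 ld r4 <- r5: IF@9 ID@10 stall=0 (-) EX@11 MEM@12 WB@13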